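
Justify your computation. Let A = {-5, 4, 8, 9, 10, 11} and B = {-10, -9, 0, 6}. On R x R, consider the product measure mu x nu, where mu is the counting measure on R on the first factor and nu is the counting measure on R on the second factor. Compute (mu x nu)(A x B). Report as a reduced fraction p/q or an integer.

For a measurable rectangle A x B, the product measure satisfies
  (mu x nu)(A x B) = mu(A) * nu(B).
  mu(A) = 6.
  nu(B) = 4.
  (mu x nu)(A x B) = 6 * 4 = 24.

24


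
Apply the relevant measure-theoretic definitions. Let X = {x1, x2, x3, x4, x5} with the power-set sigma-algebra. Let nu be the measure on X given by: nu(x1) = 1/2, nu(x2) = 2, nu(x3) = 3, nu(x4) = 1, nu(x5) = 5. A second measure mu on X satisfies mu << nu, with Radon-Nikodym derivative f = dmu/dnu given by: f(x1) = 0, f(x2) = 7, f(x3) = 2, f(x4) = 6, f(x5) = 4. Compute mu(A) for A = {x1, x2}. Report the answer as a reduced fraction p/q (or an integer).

By the defining property of the Radon-Nikodym derivative, for every measurable set A,
  mu(A) = integral_A f dnu.
Since nu is a discrete measure concentrated on the atoms of X, the integral over A reduces to the sum
  mu(A) = sum_{x in A} f(x) * nu({x}).
Computing each term:
  x1: f(x1) * nu(x1) = 0 * 1/2 = 0.
  x2: f(x2) * nu(x2) = 7 * 2 = 14.
Summing: mu(A) = 0 + 14 = 14.

14


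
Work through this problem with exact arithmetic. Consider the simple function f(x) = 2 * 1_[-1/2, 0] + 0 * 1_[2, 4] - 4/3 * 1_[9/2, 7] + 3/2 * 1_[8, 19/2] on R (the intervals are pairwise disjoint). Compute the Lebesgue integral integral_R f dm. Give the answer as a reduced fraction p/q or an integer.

For a simple function f = sum_i c_i * 1_{A_i} with disjoint A_i,
  integral f dm = sum_i c_i * m(A_i).
Lengths of the A_i:
  m(A_1) = 0 - (-1/2) = 1/2.
  m(A_2) = 4 - 2 = 2.
  m(A_3) = 7 - 9/2 = 5/2.
  m(A_4) = 19/2 - 8 = 3/2.
Contributions c_i * m(A_i):
  (2) * (1/2) = 1.
  (0) * (2) = 0.
  (-4/3) * (5/2) = -10/3.
  (3/2) * (3/2) = 9/4.
Total: 1 + 0 - 10/3 + 9/4 = -1/12.

-1/12


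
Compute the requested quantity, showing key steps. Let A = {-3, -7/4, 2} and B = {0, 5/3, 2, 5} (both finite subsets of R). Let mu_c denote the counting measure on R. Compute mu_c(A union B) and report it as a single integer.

Counting measure on a finite set equals cardinality. By inclusion-exclusion, |A union B| = |A| + |B| - |A cap B|.
|A| = 3, |B| = 4, |A cap B| = 1.
So mu_c(A union B) = 3 + 4 - 1 = 6.

6


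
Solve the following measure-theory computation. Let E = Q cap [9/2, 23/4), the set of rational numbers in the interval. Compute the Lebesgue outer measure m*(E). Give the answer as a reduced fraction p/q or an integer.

Q cap [9/2, 23/4) is countable; list its elements as q_1, q_2, ... . Fix eps > 0 and cover the k-th point by an interval of length eps * 2^(-k). The cover has total length eps * sum_{k>=1} 2^(-k) = eps, so by definition of outer measure m*(Q cap [9/2, 23/4)) <= eps. Since eps was arbitrary and m* >= 0, the outer measure is 0.

0


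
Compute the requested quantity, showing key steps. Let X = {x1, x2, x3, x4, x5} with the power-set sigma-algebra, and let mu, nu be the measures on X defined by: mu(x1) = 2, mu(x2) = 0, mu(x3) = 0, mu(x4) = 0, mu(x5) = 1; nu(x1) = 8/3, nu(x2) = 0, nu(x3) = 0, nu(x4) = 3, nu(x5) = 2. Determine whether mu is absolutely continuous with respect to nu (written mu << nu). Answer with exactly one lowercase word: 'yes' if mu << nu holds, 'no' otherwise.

mu << nu means: every nu-null measurable set is also mu-null; equivalently, for every atom x, if nu({x}) = 0 then mu({x}) = 0.
Checking each atom:
  x1: nu = 8/3 > 0 -> no constraint.
  x2: nu = 0, mu = 0 -> consistent with mu << nu.
  x3: nu = 0, mu = 0 -> consistent with mu << nu.
  x4: nu = 3 > 0 -> no constraint.
  x5: nu = 2 > 0 -> no constraint.
No atom violates the condition. Therefore mu << nu.

yes


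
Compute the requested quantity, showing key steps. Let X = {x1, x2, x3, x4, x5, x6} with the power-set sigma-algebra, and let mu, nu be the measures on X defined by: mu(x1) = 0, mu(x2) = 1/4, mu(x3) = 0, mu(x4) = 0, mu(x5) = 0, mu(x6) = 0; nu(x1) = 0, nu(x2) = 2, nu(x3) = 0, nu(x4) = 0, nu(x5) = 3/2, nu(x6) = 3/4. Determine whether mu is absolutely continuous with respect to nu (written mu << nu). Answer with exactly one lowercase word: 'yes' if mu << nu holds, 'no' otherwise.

mu << nu means: every nu-null measurable set is also mu-null; equivalently, for every atom x, if nu({x}) = 0 then mu({x}) = 0.
Checking each atom:
  x1: nu = 0, mu = 0 -> consistent with mu << nu.
  x2: nu = 2 > 0 -> no constraint.
  x3: nu = 0, mu = 0 -> consistent with mu << nu.
  x4: nu = 0, mu = 0 -> consistent with mu << nu.
  x5: nu = 3/2 > 0 -> no constraint.
  x6: nu = 3/4 > 0 -> no constraint.
No atom violates the condition. Therefore mu << nu.

yes


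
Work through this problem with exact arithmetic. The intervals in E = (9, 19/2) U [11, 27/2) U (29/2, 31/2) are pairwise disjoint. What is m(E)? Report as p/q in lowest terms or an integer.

For pairwise disjoint intervals, m(union_i I_i) = sum_i m(I_i),
and m is invariant under swapping open/closed endpoints (single points have measure 0).
So m(E) = sum_i (b_i - a_i).
  I_1 has length 19/2 - 9 = 1/2.
  I_2 has length 27/2 - 11 = 5/2.
  I_3 has length 31/2 - 29/2 = 1.
Summing:
  m(E) = 1/2 + 5/2 + 1 = 4.

4


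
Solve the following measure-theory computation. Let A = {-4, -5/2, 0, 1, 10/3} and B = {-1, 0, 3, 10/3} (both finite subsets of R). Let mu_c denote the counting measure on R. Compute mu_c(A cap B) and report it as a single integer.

Counting measure on a finite set equals cardinality. mu_c(A cap B) = |A cap B| (elements appearing in both).
Enumerating the elements of A that also lie in B gives 2 element(s).
So mu_c(A cap B) = 2.

2


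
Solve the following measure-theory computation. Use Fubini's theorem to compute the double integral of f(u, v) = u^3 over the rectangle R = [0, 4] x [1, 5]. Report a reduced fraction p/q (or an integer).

f(u, v) is a tensor product of a function of u and a function of v, and both factors are bounded continuous (hence Lebesgue integrable) on the rectangle, so Fubini's theorem applies:
  integral_R f d(m x m) = (integral_a1^b1 u^3 du) * (integral_a2^b2 1 dv).
Inner integral in u: integral_{0}^{4} u^3 du = (4^4 - 0^4)/4
  = 64.
Inner integral in v: integral_{1}^{5} 1 dv = (5^1 - 1^1)/1
  = 4.
Product: (64) * (4) = 256.

256


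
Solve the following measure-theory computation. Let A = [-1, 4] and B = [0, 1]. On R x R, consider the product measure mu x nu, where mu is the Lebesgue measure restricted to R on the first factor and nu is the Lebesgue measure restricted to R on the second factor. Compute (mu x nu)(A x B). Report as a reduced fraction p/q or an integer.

For a measurable rectangle A x B, the product measure satisfies
  (mu x nu)(A x B) = mu(A) * nu(B).
  mu(A) = 5.
  nu(B) = 1.
  (mu x nu)(A x B) = 5 * 1 = 5.

5


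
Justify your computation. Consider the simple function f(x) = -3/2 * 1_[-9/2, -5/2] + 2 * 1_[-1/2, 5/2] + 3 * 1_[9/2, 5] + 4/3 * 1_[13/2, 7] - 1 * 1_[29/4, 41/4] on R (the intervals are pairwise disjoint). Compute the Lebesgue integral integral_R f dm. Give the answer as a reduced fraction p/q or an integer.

For a simple function f = sum_i c_i * 1_{A_i} with disjoint A_i,
  integral f dm = sum_i c_i * m(A_i).
Lengths of the A_i:
  m(A_1) = -5/2 - (-9/2) = 2.
  m(A_2) = 5/2 - (-1/2) = 3.
  m(A_3) = 5 - 9/2 = 1/2.
  m(A_4) = 7 - 13/2 = 1/2.
  m(A_5) = 41/4 - 29/4 = 3.
Contributions c_i * m(A_i):
  (-3/2) * (2) = -3.
  (2) * (3) = 6.
  (3) * (1/2) = 3/2.
  (4/3) * (1/2) = 2/3.
  (-1) * (3) = -3.
Total: -3 + 6 + 3/2 + 2/3 - 3 = 13/6.

13/6


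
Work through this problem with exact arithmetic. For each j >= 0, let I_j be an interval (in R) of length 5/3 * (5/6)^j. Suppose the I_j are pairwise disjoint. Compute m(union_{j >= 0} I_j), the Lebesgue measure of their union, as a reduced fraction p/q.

By countable additivity of the Lebesgue measure on pairwise disjoint measurable sets,
  m(union_{j >= 0} I_j) = sum_{j >= 0} m(I_j) = sum_{j >= 0} a * r^j,
  with a = 5/3 and r = 5/6.
Since 0 < r = 5/6 < 1, the geometric series converges:
  sum_{j >= 0} a * r^j = a / (1 - r).
  = 5/3 / (1 - 5/6)
  = 5/3 / (1/6)
  = 10.

10


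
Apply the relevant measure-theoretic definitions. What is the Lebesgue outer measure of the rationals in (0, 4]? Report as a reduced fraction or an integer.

The set Q cap (0, 4] is countable (a subset of the countable set Q). Lebesgue outer measure of any countable set is 0: each singleton {q} has m*({q}) = 0, and by countable subadditivity m*(union_k {q_k}) <= sum_k m*({q_k}) = sum_k 0 = 0. The reverse inequality m*(E) >= 0 is automatic. So m*(Q cap (0, 4]) = 0.

0


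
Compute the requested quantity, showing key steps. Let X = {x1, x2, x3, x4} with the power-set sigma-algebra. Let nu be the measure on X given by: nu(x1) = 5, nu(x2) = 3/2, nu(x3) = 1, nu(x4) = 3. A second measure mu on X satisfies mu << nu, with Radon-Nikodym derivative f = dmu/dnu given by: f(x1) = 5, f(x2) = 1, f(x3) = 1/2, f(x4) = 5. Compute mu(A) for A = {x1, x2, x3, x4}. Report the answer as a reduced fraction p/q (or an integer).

By the defining property of the Radon-Nikodym derivative, for every measurable set A,
  mu(A) = integral_A f dnu.
Since nu is a discrete measure concentrated on the atoms of X, the integral over A reduces to the sum
  mu(A) = sum_{x in A} f(x) * nu({x}).
Computing each term:
  x1: f(x1) * nu(x1) = 5 * 5 = 25.
  x2: f(x2) * nu(x2) = 1 * 3/2 = 3/2.
  x3: f(x3) * nu(x3) = 1/2 * 1 = 1/2.
  x4: f(x4) * nu(x4) = 5 * 3 = 15.
Summing: mu(A) = 25 + 3/2 + 1/2 + 15 = 42.

42


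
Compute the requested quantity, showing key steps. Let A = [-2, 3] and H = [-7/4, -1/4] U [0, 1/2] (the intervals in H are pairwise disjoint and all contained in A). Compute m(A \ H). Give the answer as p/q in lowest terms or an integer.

The ambient interval has length m(A) = 3 - (-2) = 5.
Since the holes are disjoint and sit inside A, by finite additivity
  m(H) = sum_i (b_i - a_i), and m(A \ H) = m(A) - m(H).
Computing the hole measures:
  m(H_1) = -1/4 - (-7/4) = 3/2.
  m(H_2) = 1/2 - 0 = 1/2.
Summed: m(H) = 3/2 + 1/2 = 2.
So m(A \ H) = 5 - 2 = 3.

3


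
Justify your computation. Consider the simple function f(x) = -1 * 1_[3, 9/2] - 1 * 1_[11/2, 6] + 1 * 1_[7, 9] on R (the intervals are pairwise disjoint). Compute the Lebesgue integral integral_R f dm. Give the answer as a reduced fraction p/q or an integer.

For a simple function f = sum_i c_i * 1_{A_i} with disjoint A_i,
  integral f dm = sum_i c_i * m(A_i).
Lengths of the A_i:
  m(A_1) = 9/2 - 3 = 3/2.
  m(A_2) = 6 - 11/2 = 1/2.
  m(A_3) = 9 - 7 = 2.
Contributions c_i * m(A_i):
  (-1) * (3/2) = -3/2.
  (-1) * (1/2) = -1/2.
  (1) * (2) = 2.
Total: -3/2 - 1/2 + 2 = 0.

0


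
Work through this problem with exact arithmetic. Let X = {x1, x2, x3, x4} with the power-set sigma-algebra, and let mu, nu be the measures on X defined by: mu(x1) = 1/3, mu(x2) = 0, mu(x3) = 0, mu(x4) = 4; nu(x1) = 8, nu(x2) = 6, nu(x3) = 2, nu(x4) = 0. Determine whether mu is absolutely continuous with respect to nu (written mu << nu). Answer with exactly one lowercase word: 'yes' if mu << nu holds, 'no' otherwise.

mu << nu means: every nu-null measurable set is also mu-null; equivalently, for every atom x, if nu({x}) = 0 then mu({x}) = 0.
Checking each atom:
  x1: nu = 8 > 0 -> no constraint.
  x2: nu = 6 > 0 -> no constraint.
  x3: nu = 2 > 0 -> no constraint.
  x4: nu = 0, mu = 4 > 0 -> violates mu << nu.
The atom(s) x4 violate the condition (nu = 0 but mu > 0). Therefore mu is NOT absolutely continuous w.r.t. nu.

no


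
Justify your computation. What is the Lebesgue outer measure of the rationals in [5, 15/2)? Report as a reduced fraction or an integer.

Q cap [5, 15/2) is countable; list its elements as q_1, q_2, ... . Fix eps > 0 and cover the k-th point by an interval of length eps * 2^(-k). The cover has total length eps * sum_{k>=1} 2^(-k) = eps, so by definition of outer measure m*(Q cap [5, 15/2)) <= eps. Since eps was arbitrary and m* >= 0, the outer measure is 0.

0


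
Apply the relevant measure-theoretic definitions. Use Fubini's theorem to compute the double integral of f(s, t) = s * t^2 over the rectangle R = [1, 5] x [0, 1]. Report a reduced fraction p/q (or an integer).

f(s, t) is a tensor product of a function of s and a function of t, and both factors are bounded continuous (hence Lebesgue integrable) on the rectangle, so Fubini's theorem applies:
  integral_R f d(m x m) = (integral_a1^b1 s ds) * (integral_a2^b2 t^2 dt).
Inner integral in s: integral_{1}^{5} s ds = (5^2 - 1^2)/2
  = 12.
Inner integral in t: integral_{0}^{1} t^2 dt = (1^3 - 0^3)/3
  = 1/3.
Product: (12) * (1/3) = 4.

4


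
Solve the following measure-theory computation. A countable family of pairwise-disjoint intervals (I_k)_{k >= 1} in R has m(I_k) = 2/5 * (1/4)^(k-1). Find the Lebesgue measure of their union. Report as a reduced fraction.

By countable additivity of the Lebesgue measure on pairwise disjoint measurable sets,
  m(union_{k >= 1} I_k) = sum_{k >= 1} m(I_k) = sum_{k >= 1} a * r^(k-1),
  with a = 2/5 and r = 1/4.
Since 0 < r = 1/4 < 1, the geometric series converges:
  sum_{k >= 1} a * r^(k-1) = a / (1 - r).
  = 2/5 / (1 - 1/4)
  = 2/5 / (3/4)
  = 8/15.

8/15


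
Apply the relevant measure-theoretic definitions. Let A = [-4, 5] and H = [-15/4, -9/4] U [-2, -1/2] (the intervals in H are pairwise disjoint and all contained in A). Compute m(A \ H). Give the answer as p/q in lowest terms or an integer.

The ambient interval has length m(A) = 5 - (-4) = 9.
Since the holes are disjoint and sit inside A, by finite additivity
  m(H) = sum_i (b_i - a_i), and m(A \ H) = m(A) - m(H).
Computing the hole measures:
  m(H_1) = -9/4 - (-15/4) = 3/2.
  m(H_2) = -1/2 - (-2) = 3/2.
Summed: m(H) = 3/2 + 3/2 = 3.
So m(A \ H) = 9 - 3 = 6.

6


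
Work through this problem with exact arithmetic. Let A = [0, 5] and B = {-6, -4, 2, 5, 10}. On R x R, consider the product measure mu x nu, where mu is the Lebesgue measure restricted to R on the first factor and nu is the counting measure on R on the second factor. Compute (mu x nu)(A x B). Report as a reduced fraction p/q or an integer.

For a measurable rectangle A x B, the product measure satisfies
  (mu x nu)(A x B) = mu(A) * nu(B).
  mu(A) = 5.
  nu(B) = 5.
  (mu x nu)(A x B) = 5 * 5 = 25.

25


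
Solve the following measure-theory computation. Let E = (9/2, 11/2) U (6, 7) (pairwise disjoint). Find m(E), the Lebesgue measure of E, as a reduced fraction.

For pairwise disjoint intervals, m(union_i I_i) = sum_i m(I_i),
and m is invariant under swapping open/closed endpoints (single points have measure 0).
So m(E) = sum_i (b_i - a_i).
  I_1 has length 11/2 - 9/2 = 1.
  I_2 has length 7 - 6 = 1.
Summing:
  m(E) = 1 + 1 = 2.

2


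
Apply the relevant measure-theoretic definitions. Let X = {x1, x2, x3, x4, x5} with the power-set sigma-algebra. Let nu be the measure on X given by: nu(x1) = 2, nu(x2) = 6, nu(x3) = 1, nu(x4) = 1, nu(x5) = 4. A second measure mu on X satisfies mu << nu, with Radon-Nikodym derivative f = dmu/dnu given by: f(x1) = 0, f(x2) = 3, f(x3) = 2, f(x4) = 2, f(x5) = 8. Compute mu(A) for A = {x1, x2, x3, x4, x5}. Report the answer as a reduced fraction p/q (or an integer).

By the defining property of the Radon-Nikodym derivative, for every measurable set A,
  mu(A) = integral_A f dnu.
Since nu is a discrete measure concentrated on the atoms of X, the integral over A reduces to the sum
  mu(A) = sum_{x in A} f(x) * nu({x}).
Computing each term:
  x1: f(x1) * nu(x1) = 0 * 2 = 0.
  x2: f(x2) * nu(x2) = 3 * 6 = 18.
  x3: f(x3) * nu(x3) = 2 * 1 = 2.
  x4: f(x4) * nu(x4) = 2 * 1 = 2.
  x5: f(x5) * nu(x5) = 8 * 4 = 32.
Summing: mu(A) = 0 + 18 + 2 + 2 + 32 = 54.

54


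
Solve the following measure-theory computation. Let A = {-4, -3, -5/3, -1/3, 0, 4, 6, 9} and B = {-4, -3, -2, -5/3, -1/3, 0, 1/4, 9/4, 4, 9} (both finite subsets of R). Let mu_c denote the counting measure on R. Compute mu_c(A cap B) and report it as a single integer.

Counting measure on a finite set equals cardinality. mu_c(A cap B) = |A cap B| (elements appearing in both).
Enumerating the elements of A that also lie in B gives 7 element(s).
So mu_c(A cap B) = 7.

7


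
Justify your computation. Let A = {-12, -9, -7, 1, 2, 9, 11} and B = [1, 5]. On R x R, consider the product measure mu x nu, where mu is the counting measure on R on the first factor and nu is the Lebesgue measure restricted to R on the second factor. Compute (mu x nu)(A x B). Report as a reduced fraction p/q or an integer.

For a measurable rectangle A x B, the product measure satisfies
  (mu x nu)(A x B) = mu(A) * nu(B).
  mu(A) = 7.
  nu(B) = 4.
  (mu x nu)(A x B) = 7 * 4 = 28.

28


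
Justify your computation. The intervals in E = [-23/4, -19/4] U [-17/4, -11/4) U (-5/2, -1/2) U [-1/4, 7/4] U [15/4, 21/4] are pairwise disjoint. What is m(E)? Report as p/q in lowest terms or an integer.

For pairwise disjoint intervals, m(union_i I_i) = sum_i m(I_i),
and m is invariant under swapping open/closed endpoints (single points have measure 0).
So m(E) = sum_i (b_i - a_i).
  I_1 has length -19/4 - (-23/4) = 1.
  I_2 has length -11/4 - (-17/4) = 3/2.
  I_3 has length -1/2 - (-5/2) = 2.
  I_4 has length 7/4 - (-1/4) = 2.
  I_5 has length 21/4 - 15/4 = 3/2.
Summing:
  m(E) = 1 + 3/2 + 2 + 2 + 3/2 = 8.

8


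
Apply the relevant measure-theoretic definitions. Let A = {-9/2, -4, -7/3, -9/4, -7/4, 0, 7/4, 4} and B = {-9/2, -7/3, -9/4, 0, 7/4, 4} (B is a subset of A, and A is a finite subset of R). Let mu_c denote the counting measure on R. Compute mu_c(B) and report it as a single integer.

Counting measure assigns mu_c(E) = |E| (number of elements) when E is finite.
B has 6 element(s), so mu_c(B) = 6.

6


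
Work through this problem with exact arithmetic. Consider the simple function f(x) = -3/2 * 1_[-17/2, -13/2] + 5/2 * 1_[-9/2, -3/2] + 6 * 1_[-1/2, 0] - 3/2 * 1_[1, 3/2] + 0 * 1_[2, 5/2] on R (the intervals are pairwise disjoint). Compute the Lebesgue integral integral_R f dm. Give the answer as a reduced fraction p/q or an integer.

For a simple function f = sum_i c_i * 1_{A_i} with disjoint A_i,
  integral f dm = sum_i c_i * m(A_i).
Lengths of the A_i:
  m(A_1) = -13/2 - (-17/2) = 2.
  m(A_2) = -3/2 - (-9/2) = 3.
  m(A_3) = 0 - (-1/2) = 1/2.
  m(A_4) = 3/2 - 1 = 1/2.
  m(A_5) = 5/2 - 2 = 1/2.
Contributions c_i * m(A_i):
  (-3/2) * (2) = -3.
  (5/2) * (3) = 15/2.
  (6) * (1/2) = 3.
  (-3/2) * (1/2) = -3/4.
  (0) * (1/2) = 0.
Total: -3 + 15/2 + 3 - 3/4 + 0 = 27/4.

27/4


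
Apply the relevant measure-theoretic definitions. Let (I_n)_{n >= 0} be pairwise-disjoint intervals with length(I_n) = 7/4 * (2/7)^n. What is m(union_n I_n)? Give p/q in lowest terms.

By countable additivity of the Lebesgue measure on pairwise disjoint measurable sets,
  m(union_{n >= 0} I_n) = sum_{n >= 0} m(I_n) = sum_{n >= 0} a * r^n,
  with a = 7/4 and r = 2/7.
Since 0 < r = 2/7 < 1, the geometric series converges:
  sum_{n >= 0} a * r^n = a / (1 - r).
  = 7/4 / (1 - 2/7)
  = 7/4 / (5/7)
  = 49/20.

49/20


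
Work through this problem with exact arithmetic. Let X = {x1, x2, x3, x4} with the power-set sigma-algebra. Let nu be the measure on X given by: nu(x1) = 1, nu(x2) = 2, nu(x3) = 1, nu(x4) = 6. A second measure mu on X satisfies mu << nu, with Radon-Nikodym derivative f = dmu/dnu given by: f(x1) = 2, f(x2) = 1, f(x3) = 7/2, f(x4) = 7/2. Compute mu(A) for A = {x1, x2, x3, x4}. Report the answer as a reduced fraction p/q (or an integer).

By the defining property of the Radon-Nikodym derivative, for every measurable set A,
  mu(A) = integral_A f dnu.
Since nu is a discrete measure concentrated on the atoms of X, the integral over A reduces to the sum
  mu(A) = sum_{x in A} f(x) * nu({x}).
Computing each term:
  x1: f(x1) * nu(x1) = 2 * 1 = 2.
  x2: f(x2) * nu(x2) = 1 * 2 = 2.
  x3: f(x3) * nu(x3) = 7/2 * 1 = 7/2.
  x4: f(x4) * nu(x4) = 7/2 * 6 = 21.
Summing: mu(A) = 2 + 2 + 7/2 + 21 = 57/2.

57/2


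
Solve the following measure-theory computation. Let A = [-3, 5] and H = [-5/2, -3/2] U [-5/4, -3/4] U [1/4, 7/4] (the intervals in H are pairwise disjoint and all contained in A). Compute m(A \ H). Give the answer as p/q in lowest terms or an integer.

The ambient interval has length m(A) = 5 - (-3) = 8.
Since the holes are disjoint and sit inside A, by finite additivity
  m(H) = sum_i (b_i - a_i), and m(A \ H) = m(A) - m(H).
Computing the hole measures:
  m(H_1) = -3/2 - (-5/2) = 1.
  m(H_2) = -3/4 - (-5/4) = 1/2.
  m(H_3) = 7/4 - 1/4 = 3/2.
Summed: m(H) = 1 + 1/2 + 3/2 = 3.
So m(A \ H) = 8 - 3 = 5.

5


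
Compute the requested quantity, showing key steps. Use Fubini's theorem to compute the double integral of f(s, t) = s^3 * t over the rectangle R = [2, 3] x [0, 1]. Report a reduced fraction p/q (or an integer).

f(s, t) is a tensor product of a function of s and a function of t, and both factors are bounded continuous (hence Lebesgue integrable) on the rectangle, so Fubini's theorem applies:
  integral_R f d(m x m) = (integral_a1^b1 s^3 ds) * (integral_a2^b2 t dt).
Inner integral in s: integral_{2}^{3} s^3 ds = (3^4 - 2^4)/4
  = 65/4.
Inner integral in t: integral_{0}^{1} t dt = (1^2 - 0^2)/2
  = 1/2.
Product: (65/4) * (1/2) = 65/8.

65/8


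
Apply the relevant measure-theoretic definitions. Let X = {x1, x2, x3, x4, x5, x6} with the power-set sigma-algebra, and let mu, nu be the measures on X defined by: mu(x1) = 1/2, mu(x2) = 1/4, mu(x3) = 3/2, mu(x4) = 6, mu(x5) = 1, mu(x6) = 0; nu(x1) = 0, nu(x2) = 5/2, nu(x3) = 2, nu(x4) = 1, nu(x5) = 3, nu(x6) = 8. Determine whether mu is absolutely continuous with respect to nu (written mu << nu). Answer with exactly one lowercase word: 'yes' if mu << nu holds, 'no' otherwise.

mu << nu means: every nu-null measurable set is also mu-null; equivalently, for every atom x, if nu({x}) = 0 then mu({x}) = 0.
Checking each atom:
  x1: nu = 0, mu = 1/2 > 0 -> violates mu << nu.
  x2: nu = 5/2 > 0 -> no constraint.
  x3: nu = 2 > 0 -> no constraint.
  x4: nu = 1 > 0 -> no constraint.
  x5: nu = 3 > 0 -> no constraint.
  x6: nu = 8 > 0 -> no constraint.
The atom(s) x1 violate the condition (nu = 0 but mu > 0). Therefore mu is NOT absolutely continuous w.r.t. nu.

no


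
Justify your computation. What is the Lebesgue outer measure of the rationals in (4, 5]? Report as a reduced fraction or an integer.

The set Q cap (4, 5] is countable (a subset of the countable set Q). Lebesgue outer measure of any countable set is 0: each singleton {q} has m*({q}) = 0, and by countable subadditivity m*(union_k {q_k}) <= sum_k m*({q_k}) = sum_k 0 = 0. The reverse inequality m*(E) >= 0 is automatic. So m*(Q cap (4, 5]) = 0.

0


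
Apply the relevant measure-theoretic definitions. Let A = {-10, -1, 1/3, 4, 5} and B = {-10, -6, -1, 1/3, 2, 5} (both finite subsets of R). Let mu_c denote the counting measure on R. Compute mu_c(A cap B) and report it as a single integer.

Counting measure on a finite set equals cardinality. mu_c(A cap B) = |A cap B| (elements appearing in both).
Enumerating the elements of A that also lie in B gives 4 element(s).
So mu_c(A cap B) = 4.

4


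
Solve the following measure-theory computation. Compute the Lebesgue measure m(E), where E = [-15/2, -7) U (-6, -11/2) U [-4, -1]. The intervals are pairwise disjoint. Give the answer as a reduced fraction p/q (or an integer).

For pairwise disjoint intervals, m(union_i I_i) = sum_i m(I_i),
and m is invariant under swapping open/closed endpoints (single points have measure 0).
So m(E) = sum_i (b_i - a_i).
  I_1 has length -7 - (-15/2) = 1/2.
  I_2 has length -11/2 - (-6) = 1/2.
  I_3 has length -1 - (-4) = 3.
Summing:
  m(E) = 1/2 + 1/2 + 3 = 4.

4


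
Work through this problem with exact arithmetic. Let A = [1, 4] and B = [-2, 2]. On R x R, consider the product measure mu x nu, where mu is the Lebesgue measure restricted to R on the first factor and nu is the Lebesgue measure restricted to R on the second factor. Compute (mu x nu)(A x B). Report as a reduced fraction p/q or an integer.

For a measurable rectangle A x B, the product measure satisfies
  (mu x nu)(A x B) = mu(A) * nu(B).
  mu(A) = 3.
  nu(B) = 4.
  (mu x nu)(A x B) = 3 * 4 = 12.

12


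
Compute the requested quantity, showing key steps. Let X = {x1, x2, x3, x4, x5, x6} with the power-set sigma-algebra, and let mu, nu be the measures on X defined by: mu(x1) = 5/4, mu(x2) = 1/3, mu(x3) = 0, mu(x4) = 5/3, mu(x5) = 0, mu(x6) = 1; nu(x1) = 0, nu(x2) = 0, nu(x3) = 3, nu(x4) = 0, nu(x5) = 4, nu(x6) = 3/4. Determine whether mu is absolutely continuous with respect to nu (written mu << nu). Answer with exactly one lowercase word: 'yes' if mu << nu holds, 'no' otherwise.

mu << nu means: every nu-null measurable set is also mu-null; equivalently, for every atom x, if nu({x}) = 0 then mu({x}) = 0.
Checking each atom:
  x1: nu = 0, mu = 5/4 > 0 -> violates mu << nu.
  x2: nu = 0, mu = 1/3 > 0 -> violates mu << nu.
  x3: nu = 3 > 0 -> no constraint.
  x4: nu = 0, mu = 5/3 > 0 -> violates mu << nu.
  x5: nu = 4 > 0 -> no constraint.
  x6: nu = 3/4 > 0 -> no constraint.
The atom(s) x1, x2, x4 violate the condition (nu = 0 but mu > 0). Therefore mu is NOT absolutely continuous w.r.t. nu.

no


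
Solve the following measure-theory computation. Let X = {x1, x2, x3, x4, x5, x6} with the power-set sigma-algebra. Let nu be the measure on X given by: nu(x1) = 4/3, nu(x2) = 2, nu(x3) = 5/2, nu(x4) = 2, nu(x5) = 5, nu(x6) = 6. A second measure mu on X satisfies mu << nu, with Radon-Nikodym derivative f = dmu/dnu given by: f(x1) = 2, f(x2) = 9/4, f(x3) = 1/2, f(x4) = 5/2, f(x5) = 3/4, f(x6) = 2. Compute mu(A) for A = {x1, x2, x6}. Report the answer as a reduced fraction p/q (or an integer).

By the defining property of the Radon-Nikodym derivative, for every measurable set A,
  mu(A) = integral_A f dnu.
Since nu is a discrete measure concentrated on the atoms of X, the integral over A reduces to the sum
  mu(A) = sum_{x in A} f(x) * nu({x}).
Computing each term:
  x1: f(x1) * nu(x1) = 2 * 4/3 = 8/3.
  x2: f(x2) * nu(x2) = 9/4 * 2 = 9/2.
  x6: f(x6) * nu(x6) = 2 * 6 = 12.
Summing: mu(A) = 8/3 + 9/2 + 12 = 115/6.

115/6


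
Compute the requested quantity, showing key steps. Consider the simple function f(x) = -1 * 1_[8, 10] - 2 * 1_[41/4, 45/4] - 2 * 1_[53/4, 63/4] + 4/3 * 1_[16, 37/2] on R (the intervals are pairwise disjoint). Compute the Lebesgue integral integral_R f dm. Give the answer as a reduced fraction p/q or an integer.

For a simple function f = sum_i c_i * 1_{A_i} with disjoint A_i,
  integral f dm = sum_i c_i * m(A_i).
Lengths of the A_i:
  m(A_1) = 10 - 8 = 2.
  m(A_2) = 45/4 - 41/4 = 1.
  m(A_3) = 63/4 - 53/4 = 5/2.
  m(A_4) = 37/2 - 16 = 5/2.
Contributions c_i * m(A_i):
  (-1) * (2) = -2.
  (-2) * (1) = -2.
  (-2) * (5/2) = -5.
  (4/3) * (5/2) = 10/3.
Total: -2 - 2 - 5 + 10/3 = -17/3.

-17/3


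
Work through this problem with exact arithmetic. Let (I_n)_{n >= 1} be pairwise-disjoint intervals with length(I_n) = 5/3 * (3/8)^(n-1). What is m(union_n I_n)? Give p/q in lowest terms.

By countable additivity of the Lebesgue measure on pairwise disjoint measurable sets,
  m(union_{n >= 1} I_n) = sum_{n >= 1} m(I_n) = sum_{n >= 1} a * r^(n-1),
  with a = 5/3 and r = 3/8.
Since 0 < r = 3/8 < 1, the geometric series converges:
  sum_{n >= 1} a * r^(n-1) = a / (1 - r).
  = 5/3 / (1 - 3/8)
  = 5/3 / (5/8)
  = 8/3.

8/3


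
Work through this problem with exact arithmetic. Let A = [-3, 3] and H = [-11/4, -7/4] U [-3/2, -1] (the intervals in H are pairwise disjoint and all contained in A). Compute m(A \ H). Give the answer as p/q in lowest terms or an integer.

The ambient interval has length m(A) = 3 - (-3) = 6.
Since the holes are disjoint and sit inside A, by finite additivity
  m(H) = sum_i (b_i - a_i), and m(A \ H) = m(A) - m(H).
Computing the hole measures:
  m(H_1) = -7/4 - (-11/4) = 1.
  m(H_2) = -1 - (-3/2) = 1/2.
Summed: m(H) = 1 + 1/2 = 3/2.
So m(A \ H) = 6 - 3/2 = 9/2.

9/2


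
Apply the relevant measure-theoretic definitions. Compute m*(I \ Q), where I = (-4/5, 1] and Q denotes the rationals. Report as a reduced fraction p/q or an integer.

The interval I = (-4/5, 1] has m(I) = 1 - (-4/5) = 9/5 (endpoints are measure-zero, so open/closed/half-open agree). Write I = (I cap Q) u (I \ Q). The rationals in I are countable, so m*(I cap Q) = 0 (cover each rational by intervals whose total length is arbitrarily small). By countable subadditivity m*(I) <= m*(I cap Q) + m*(I \ Q), hence m*(I \ Q) >= m(I) = 9/5. The reverse inequality m*(I \ Q) <= m*(I) = 9/5 is trivial since (I \ Q) is a subset of I. Therefore m*(I \ Q) = 9/5.

9/5


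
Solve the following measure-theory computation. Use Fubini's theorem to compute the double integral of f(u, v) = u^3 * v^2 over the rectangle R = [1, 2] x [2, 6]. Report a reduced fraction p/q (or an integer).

f(u, v) is a tensor product of a function of u and a function of v, and both factors are bounded continuous (hence Lebesgue integrable) on the rectangle, so Fubini's theorem applies:
  integral_R f d(m x m) = (integral_a1^b1 u^3 du) * (integral_a2^b2 v^2 dv).
Inner integral in u: integral_{1}^{2} u^3 du = (2^4 - 1^4)/4
  = 15/4.
Inner integral in v: integral_{2}^{6} v^2 dv = (6^3 - 2^3)/3
  = 208/3.
Product: (15/4) * (208/3) = 260.

260


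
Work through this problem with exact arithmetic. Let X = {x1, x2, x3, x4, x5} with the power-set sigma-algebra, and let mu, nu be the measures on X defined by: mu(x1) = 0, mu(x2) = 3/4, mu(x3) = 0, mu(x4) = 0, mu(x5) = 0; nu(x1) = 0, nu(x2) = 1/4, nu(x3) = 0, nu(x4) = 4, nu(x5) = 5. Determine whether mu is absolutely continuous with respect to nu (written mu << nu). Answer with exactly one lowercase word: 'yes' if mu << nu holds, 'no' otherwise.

mu << nu means: every nu-null measurable set is also mu-null; equivalently, for every atom x, if nu({x}) = 0 then mu({x}) = 0.
Checking each atom:
  x1: nu = 0, mu = 0 -> consistent with mu << nu.
  x2: nu = 1/4 > 0 -> no constraint.
  x3: nu = 0, mu = 0 -> consistent with mu << nu.
  x4: nu = 4 > 0 -> no constraint.
  x5: nu = 5 > 0 -> no constraint.
No atom violates the condition. Therefore mu << nu.

yes


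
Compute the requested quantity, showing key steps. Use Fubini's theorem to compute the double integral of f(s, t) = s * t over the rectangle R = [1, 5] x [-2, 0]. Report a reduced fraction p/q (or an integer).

f(s, t) is a tensor product of a function of s and a function of t, and both factors are bounded continuous (hence Lebesgue integrable) on the rectangle, so Fubini's theorem applies:
  integral_R f d(m x m) = (integral_a1^b1 s ds) * (integral_a2^b2 t dt).
Inner integral in s: integral_{1}^{5} s ds = (5^2 - 1^2)/2
  = 12.
Inner integral in t: integral_{-2}^{0} t dt = (0^2 - (-2)^2)/2
  = -2.
Product: (12) * (-2) = -24.

-24


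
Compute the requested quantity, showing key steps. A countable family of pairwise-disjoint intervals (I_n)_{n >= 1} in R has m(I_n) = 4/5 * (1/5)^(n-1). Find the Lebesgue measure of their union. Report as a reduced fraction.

By countable additivity of the Lebesgue measure on pairwise disjoint measurable sets,
  m(union_{n >= 1} I_n) = sum_{n >= 1} m(I_n) = sum_{n >= 1} a * r^(n-1),
  with a = 4/5 and r = 1/5.
Since 0 < r = 1/5 < 1, the geometric series converges:
  sum_{n >= 1} a * r^(n-1) = a / (1 - r).
  = 4/5 / (1 - 1/5)
  = 4/5 / (4/5)
  = 1.

1


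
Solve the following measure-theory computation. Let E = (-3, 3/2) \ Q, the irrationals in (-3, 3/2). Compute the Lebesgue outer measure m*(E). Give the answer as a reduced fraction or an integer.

The interval I = (-3, 3/2) has m(I) = 3/2 - (-3) = 9/2 (endpoints are measure-zero, so open/closed/half-open agree). Write I = (I cap Q) u (I \ Q). The rationals in I are countable, so m*(I cap Q) = 0 (cover each rational by intervals whose total length is arbitrarily small). By countable subadditivity m*(I) <= m*(I cap Q) + m*(I \ Q), hence m*(I \ Q) >= m(I) = 9/2. The reverse inequality m*(I \ Q) <= m*(I) = 9/2 is trivial since (I \ Q) is a subset of I. Therefore m*(I \ Q) = 9/2.

9/2


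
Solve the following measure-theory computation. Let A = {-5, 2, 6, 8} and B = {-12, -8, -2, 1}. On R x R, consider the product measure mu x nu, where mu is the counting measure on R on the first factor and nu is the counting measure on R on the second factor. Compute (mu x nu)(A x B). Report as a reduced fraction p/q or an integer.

For a measurable rectangle A x B, the product measure satisfies
  (mu x nu)(A x B) = mu(A) * nu(B).
  mu(A) = 4.
  nu(B) = 4.
  (mu x nu)(A x B) = 4 * 4 = 16.

16


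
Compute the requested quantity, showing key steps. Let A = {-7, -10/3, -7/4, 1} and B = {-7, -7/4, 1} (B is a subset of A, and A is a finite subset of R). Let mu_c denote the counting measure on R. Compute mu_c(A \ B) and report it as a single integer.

Counting measure assigns mu_c(E) = |E| (number of elements) when E is finite. For B subset A, A \ B is the set of elements of A not in B, so |A \ B| = |A| - |B|.
|A| = 4, |B| = 3, so mu_c(A \ B) = 4 - 3 = 1.

1


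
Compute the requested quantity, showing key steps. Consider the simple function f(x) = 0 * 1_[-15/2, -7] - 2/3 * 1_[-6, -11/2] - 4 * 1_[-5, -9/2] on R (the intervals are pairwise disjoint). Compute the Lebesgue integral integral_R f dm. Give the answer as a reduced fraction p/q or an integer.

For a simple function f = sum_i c_i * 1_{A_i} with disjoint A_i,
  integral f dm = sum_i c_i * m(A_i).
Lengths of the A_i:
  m(A_1) = -7 - (-15/2) = 1/2.
  m(A_2) = -11/2 - (-6) = 1/2.
  m(A_3) = -9/2 - (-5) = 1/2.
Contributions c_i * m(A_i):
  (0) * (1/2) = 0.
  (-2/3) * (1/2) = -1/3.
  (-4) * (1/2) = -2.
Total: 0 - 1/3 - 2 = -7/3.

-7/3


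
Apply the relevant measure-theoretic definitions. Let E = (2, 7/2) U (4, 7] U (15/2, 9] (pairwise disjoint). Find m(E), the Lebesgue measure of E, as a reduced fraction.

For pairwise disjoint intervals, m(union_i I_i) = sum_i m(I_i),
and m is invariant under swapping open/closed endpoints (single points have measure 0).
So m(E) = sum_i (b_i - a_i).
  I_1 has length 7/2 - 2 = 3/2.
  I_2 has length 7 - 4 = 3.
  I_3 has length 9 - 15/2 = 3/2.
Summing:
  m(E) = 3/2 + 3 + 3/2 = 6.

6


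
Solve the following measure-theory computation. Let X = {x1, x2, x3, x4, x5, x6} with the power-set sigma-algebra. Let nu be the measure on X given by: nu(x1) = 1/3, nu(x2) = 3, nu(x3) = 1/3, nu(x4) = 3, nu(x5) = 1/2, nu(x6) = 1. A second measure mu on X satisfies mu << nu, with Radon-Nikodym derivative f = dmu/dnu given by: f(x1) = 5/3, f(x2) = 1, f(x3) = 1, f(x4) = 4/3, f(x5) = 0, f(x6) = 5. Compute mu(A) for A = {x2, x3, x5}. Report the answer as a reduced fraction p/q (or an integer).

By the defining property of the Radon-Nikodym derivative, for every measurable set A,
  mu(A) = integral_A f dnu.
Since nu is a discrete measure concentrated on the atoms of X, the integral over A reduces to the sum
  mu(A) = sum_{x in A} f(x) * nu({x}).
Computing each term:
  x2: f(x2) * nu(x2) = 1 * 3 = 3.
  x3: f(x3) * nu(x3) = 1 * 1/3 = 1/3.
  x5: f(x5) * nu(x5) = 0 * 1/2 = 0.
Summing: mu(A) = 3 + 1/3 + 0 = 10/3.

10/3


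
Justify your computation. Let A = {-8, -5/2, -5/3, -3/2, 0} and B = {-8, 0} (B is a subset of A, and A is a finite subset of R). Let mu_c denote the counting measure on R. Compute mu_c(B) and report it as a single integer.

Counting measure assigns mu_c(E) = |E| (number of elements) when E is finite.
B has 2 element(s), so mu_c(B) = 2.

2


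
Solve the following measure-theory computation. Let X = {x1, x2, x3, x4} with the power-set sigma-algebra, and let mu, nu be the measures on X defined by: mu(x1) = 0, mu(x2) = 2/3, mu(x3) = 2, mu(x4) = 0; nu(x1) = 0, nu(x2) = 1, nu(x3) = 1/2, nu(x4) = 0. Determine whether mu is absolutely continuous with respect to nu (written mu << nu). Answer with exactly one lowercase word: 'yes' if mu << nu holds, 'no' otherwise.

mu << nu means: every nu-null measurable set is also mu-null; equivalently, for every atom x, if nu({x}) = 0 then mu({x}) = 0.
Checking each atom:
  x1: nu = 0, mu = 0 -> consistent with mu << nu.
  x2: nu = 1 > 0 -> no constraint.
  x3: nu = 1/2 > 0 -> no constraint.
  x4: nu = 0, mu = 0 -> consistent with mu << nu.
No atom violates the condition. Therefore mu << nu.

yes


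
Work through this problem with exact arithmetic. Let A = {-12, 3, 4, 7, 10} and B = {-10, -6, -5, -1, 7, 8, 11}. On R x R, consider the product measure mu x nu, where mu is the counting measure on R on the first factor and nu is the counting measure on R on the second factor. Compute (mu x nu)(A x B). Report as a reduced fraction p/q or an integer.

For a measurable rectangle A x B, the product measure satisfies
  (mu x nu)(A x B) = mu(A) * nu(B).
  mu(A) = 5.
  nu(B) = 7.
  (mu x nu)(A x B) = 5 * 7 = 35.

35


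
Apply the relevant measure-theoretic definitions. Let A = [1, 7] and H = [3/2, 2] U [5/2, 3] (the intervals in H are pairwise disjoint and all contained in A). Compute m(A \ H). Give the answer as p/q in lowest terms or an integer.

The ambient interval has length m(A) = 7 - 1 = 6.
Since the holes are disjoint and sit inside A, by finite additivity
  m(H) = sum_i (b_i - a_i), and m(A \ H) = m(A) - m(H).
Computing the hole measures:
  m(H_1) = 2 - 3/2 = 1/2.
  m(H_2) = 3 - 5/2 = 1/2.
Summed: m(H) = 1/2 + 1/2 = 1.
So m(A \ H) = 6 - 1 = 5.

5


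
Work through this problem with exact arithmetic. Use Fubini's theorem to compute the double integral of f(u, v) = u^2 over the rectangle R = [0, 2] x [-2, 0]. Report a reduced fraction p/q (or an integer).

f(u, v) is a tensor product of a function of u and a function of v, and both factors are bounded continuous (hence Lebesgue integrable) on the rectangle, so Fubini's theorem applies:
  integral_R f d(m x m) = (integral_a1^b1 u^2 du) * (integral_a2^b2 1 dv).
Inner integral in u: integral_{0}^{2} u^2 du = (2^3 - 0^3)/3
  = 8/3.
Inner integral in v: integral_{-2}^{0} 1 dv = (0^1 - (-2)^1)/1
  = 2.
Product: (8/3) * (2) = 16/3.

16/3


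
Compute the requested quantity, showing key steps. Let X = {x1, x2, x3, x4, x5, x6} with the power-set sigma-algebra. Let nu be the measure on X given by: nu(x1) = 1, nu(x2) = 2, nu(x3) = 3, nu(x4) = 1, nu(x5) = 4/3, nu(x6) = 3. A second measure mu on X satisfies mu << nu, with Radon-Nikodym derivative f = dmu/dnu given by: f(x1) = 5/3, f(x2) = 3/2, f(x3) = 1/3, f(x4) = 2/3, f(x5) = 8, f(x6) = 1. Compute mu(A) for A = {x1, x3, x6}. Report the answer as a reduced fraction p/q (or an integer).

By the defining property of the Radon-Nikodym derivative, for every measurable set A,
  mu(A) = integral_A f dnu.
Since nu is a discrete measure concentrated on the atoms of X, the integral over A reduces to the sum
  mu(A) = sum_{x in A} f(x) * nu({x}).
Computing each term:
  x1: f(x1) * nu(x1) = 5/3 * 1 = 5/3.
  x3: f(x3) * nu(x3) = 1/3 * 3 = 1.
  x6: f(x6) * nu(x6) = 1 * 3 = 3.
Summing: mu(A) = 5/3 + 1 + 3 = 17/3.

17/3


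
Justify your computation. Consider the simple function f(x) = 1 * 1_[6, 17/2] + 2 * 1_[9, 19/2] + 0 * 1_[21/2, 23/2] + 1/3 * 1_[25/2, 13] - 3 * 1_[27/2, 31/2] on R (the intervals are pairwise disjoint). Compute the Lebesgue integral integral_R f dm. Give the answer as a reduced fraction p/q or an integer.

For a simple function f = sum_i c_i * 1_{A_i} with disjoint A_i,
  integral f dm = sum_i c_i * m(A_i).
Lengths of the A_i:
  m(A_1) = 17/2 - 6 = 5/2.
  m(A_2) = 19/2 - 9 = 1/2.
  m(A_3) = 23/2 - 21/2 = 1.
  m(A_4) = 13 - 25/2 = 1/2.
  m(A_5) = 31/2 - 27/2 = 2.
Contributions c_i * m(A_i):
  (1) * (5/2) = 5/2.
  (2) * (1/2) = 1.
  (0) * (1) = 0.
  (1/3) * (1/2) = 1/6.
  (-3) * (2) = -6.
Total: 5/2 + 1 + 0 + 1/6 - 6 = -7/3.

-7/3


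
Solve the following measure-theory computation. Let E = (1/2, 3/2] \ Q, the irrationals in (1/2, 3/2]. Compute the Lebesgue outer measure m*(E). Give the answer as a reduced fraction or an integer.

The interval I = (1/2, 3/2] has m(I) = 3/2 - 1/2 = 1 (endpoints are measure-zero, so open/closed/half-open agree). Write I = (I cap Q) u (I \ Q). The rationals in I are countable, so m*(I cap Q) = 0 (cover each rational by intervals whose total length is arbitrarily small). By countable subadditivity m*(I) <= m*(I cap Q) + m*(I \ Q), hence m*(I \ Q) >= m(I) = 1. The reverse inequality m*(I \ Q) <= m*(I) = 1 is trivial since (I \ Q) is a subset of I. Therefore m*(I \ Q) = 1.

1
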